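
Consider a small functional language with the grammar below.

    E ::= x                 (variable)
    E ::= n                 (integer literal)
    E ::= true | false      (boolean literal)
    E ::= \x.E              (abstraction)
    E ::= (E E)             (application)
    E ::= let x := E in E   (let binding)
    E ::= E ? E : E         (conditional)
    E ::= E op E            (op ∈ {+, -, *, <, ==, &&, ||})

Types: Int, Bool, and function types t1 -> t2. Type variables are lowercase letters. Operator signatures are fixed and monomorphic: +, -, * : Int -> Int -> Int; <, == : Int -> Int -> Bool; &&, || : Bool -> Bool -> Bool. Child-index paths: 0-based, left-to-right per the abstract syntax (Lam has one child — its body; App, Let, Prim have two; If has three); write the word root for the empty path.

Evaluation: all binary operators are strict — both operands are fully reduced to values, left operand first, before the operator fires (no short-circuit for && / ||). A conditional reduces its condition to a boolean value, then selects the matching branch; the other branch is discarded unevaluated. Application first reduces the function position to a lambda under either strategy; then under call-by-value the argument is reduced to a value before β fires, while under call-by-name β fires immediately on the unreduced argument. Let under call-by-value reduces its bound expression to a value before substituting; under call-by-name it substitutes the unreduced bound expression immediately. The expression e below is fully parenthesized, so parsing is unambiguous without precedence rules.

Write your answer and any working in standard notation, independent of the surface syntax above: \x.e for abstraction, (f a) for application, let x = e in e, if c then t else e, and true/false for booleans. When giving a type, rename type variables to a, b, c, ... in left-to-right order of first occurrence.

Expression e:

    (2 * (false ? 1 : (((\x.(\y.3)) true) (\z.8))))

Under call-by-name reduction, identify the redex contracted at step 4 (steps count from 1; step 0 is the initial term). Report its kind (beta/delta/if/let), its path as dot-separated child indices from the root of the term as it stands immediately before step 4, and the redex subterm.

Derivation:
step 0: (2 * (if false then 1 else (((\x.(\y.3)) true) (\z.8))))
step 1: [if@1] (2 * (((\x.(\y.3)) true) (\z.8)))
step 2: [beta@1.0] (2 * ((\y.3) (\z.8)))
step 3: [beta@1] (2 * 3)
step 4: [delta@root] 6

Answer: delta at root : (2 * 3)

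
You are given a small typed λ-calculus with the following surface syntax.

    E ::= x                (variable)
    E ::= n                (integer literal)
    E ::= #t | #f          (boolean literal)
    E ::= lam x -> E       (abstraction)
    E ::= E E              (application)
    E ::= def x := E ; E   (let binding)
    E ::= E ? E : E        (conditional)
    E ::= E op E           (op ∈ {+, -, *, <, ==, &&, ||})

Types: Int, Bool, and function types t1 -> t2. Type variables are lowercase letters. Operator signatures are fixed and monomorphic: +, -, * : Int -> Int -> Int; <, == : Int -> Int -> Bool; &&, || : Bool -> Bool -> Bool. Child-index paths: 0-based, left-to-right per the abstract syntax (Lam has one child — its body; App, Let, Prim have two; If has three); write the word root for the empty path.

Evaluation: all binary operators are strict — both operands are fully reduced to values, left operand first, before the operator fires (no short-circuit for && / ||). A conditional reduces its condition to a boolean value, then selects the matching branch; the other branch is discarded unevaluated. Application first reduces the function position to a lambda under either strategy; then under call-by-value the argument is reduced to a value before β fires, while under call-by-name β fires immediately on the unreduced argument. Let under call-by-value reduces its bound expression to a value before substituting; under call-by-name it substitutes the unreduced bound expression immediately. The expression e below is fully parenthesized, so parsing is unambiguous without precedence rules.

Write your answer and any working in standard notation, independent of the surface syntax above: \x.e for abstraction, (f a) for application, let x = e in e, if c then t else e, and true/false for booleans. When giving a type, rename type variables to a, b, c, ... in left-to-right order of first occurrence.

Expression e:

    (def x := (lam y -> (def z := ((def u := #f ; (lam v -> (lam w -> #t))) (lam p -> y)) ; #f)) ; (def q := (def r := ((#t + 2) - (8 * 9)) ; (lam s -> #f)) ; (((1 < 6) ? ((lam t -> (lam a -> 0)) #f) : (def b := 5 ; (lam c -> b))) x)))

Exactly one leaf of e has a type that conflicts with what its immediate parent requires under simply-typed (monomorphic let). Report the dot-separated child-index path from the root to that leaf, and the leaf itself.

Answer: 1.0.0.0.0 : true

Derivation:
let u : Bool
\w._ : c -> Bool
\v._ : b -> c -> Bool
y : a
\p._ : d -> a
  unify b -> c -> Bool ~ (d -> a) -> e
  unify b ~ d -> a
  unify c -> Bool ~ e
_ _ : c -> Bool
let z : c -> Bool
\y._ : a -> Bool
let x : a -> Bool
  unify Bool ~ Int
  FAIL: mismatch Bool ~ Int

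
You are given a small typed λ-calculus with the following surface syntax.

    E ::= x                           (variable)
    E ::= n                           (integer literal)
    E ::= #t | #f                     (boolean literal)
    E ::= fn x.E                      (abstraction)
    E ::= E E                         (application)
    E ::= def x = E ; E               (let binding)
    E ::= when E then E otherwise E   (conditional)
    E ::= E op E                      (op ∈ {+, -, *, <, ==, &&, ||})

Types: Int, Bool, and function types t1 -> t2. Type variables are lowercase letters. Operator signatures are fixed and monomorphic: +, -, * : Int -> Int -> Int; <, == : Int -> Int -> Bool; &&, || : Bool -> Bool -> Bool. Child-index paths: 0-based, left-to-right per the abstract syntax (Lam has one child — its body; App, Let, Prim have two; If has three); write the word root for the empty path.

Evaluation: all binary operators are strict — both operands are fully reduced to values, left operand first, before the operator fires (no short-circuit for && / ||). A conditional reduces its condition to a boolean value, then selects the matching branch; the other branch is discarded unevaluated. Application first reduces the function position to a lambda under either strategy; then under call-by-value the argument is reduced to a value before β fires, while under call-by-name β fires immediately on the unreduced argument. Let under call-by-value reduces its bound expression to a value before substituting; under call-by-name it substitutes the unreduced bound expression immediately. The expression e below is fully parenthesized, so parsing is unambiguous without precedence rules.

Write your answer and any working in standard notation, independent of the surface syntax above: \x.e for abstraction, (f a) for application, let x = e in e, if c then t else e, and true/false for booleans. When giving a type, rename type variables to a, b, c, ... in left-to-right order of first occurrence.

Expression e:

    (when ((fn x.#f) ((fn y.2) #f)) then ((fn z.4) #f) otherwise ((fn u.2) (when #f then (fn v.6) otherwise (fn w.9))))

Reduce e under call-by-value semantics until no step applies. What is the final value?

Answer: 2

Working:
step 0: (if ((\x.false) ((\y.2) false)) then ((\z.4) false) else ((\u.2) (if false then (\v.6) else (\w.9))))
step 1: [beta@0.1] (if ((\x.false) 2) then ((\z.4) false) else ((\u.2) (if false then (\v.6) else (\w.9))))
step 2: [beta@0] (if false then ((\z.4) false) else ((\u.2) (if false then (\v.6) else (\w.9))))
step 3: [if@root] ((\u.2) (if false then (\v.6) else (\w.9)))
step 4: [if@1] ((\u.2) (\w.9))
step 5: [beta@root] 2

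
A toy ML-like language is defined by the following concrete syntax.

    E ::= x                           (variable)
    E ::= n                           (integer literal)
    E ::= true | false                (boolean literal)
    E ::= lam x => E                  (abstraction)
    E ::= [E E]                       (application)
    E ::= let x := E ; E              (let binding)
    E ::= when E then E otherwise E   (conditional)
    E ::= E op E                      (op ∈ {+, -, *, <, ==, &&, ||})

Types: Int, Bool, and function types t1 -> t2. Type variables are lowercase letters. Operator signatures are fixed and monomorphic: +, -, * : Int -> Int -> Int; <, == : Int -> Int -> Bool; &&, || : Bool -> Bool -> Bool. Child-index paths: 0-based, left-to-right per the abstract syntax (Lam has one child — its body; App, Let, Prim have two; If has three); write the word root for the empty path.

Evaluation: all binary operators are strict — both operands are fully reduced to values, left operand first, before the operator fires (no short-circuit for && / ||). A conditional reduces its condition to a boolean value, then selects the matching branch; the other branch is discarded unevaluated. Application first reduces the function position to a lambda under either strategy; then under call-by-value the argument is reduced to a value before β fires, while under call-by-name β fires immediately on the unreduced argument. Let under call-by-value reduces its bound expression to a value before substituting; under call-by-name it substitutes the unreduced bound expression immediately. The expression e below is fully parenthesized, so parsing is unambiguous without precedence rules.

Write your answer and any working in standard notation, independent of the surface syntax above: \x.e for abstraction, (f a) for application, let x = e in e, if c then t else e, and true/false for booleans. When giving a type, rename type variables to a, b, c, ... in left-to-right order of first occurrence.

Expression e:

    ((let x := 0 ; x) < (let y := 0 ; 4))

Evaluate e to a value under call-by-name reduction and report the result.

Answer: true

Working:
step 0: ((let x = 0 in x) < (let y = 0 in 4))
step 1: [let@0] (0 < (let y = 0 in 4))
step 2: [let@1] (0 < 4)
step 3: [delta@root] true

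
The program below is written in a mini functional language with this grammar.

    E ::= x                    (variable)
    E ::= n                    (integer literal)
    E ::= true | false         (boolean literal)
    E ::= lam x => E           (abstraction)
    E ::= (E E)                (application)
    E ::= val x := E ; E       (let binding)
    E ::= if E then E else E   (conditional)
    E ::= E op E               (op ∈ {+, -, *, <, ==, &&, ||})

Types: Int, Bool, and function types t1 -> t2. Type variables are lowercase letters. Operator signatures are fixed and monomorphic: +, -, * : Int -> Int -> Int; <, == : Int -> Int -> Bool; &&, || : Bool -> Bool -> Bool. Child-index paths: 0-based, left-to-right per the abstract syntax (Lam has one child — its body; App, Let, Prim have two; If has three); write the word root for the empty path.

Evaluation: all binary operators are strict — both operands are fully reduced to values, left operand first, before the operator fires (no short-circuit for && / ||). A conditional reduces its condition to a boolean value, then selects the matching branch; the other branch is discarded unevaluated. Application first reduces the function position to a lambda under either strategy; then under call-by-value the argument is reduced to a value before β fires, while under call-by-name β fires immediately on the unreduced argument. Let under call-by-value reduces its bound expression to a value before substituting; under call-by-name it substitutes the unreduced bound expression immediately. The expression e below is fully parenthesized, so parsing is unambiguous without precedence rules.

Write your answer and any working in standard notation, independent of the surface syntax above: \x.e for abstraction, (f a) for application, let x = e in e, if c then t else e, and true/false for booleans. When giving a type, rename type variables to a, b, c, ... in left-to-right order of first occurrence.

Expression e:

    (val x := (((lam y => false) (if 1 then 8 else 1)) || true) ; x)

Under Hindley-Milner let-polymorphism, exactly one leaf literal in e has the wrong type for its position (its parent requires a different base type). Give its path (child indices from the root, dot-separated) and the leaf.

Working:
\y._ : a -> Bool
  unify Int ~ Bool
  FAIL: mismatch Int ~ Bool

Answer: 0.0.1.0 : 1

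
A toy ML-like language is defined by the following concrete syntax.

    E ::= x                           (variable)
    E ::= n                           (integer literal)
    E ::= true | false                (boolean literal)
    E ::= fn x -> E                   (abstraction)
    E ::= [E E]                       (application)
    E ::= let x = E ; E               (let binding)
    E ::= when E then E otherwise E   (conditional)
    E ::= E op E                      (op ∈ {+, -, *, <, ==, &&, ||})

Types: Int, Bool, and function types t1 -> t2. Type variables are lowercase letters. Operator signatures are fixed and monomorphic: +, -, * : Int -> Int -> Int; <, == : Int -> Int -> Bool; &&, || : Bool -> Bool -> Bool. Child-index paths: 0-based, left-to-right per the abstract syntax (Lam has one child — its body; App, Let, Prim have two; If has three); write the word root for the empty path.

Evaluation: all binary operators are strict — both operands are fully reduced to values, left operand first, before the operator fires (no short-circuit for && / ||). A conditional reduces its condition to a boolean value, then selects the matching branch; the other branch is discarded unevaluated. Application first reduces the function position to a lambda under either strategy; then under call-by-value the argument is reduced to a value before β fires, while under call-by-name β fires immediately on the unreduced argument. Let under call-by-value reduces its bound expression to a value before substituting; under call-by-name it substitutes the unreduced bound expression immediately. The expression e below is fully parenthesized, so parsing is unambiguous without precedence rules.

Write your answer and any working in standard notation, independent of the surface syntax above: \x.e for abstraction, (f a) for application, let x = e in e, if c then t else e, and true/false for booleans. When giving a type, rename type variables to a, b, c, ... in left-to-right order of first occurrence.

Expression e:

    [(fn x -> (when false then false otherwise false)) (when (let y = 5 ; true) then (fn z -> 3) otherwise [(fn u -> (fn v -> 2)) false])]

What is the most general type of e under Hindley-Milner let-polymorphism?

Answer: Bool

Trace:
  unify Bool ~ Bool
  unify Bool ~ Bool
\x._ : a -> Bool
let y : Int
  unify Bool ~ Bool
\z._ : b -> Int
\v._ : d -> Int
\u._ : c -> d -> Int
  unify c -> d -> Int ~ Bool -> e
  unify c ~ Bool
  unify d -> Int ~ e
_ _ : d -> Int
  unify b -> Int ~ d -> Int
  unify b ~ d
  unify Int ~ Int
  unify a -> Bool ~ (d -> Int) -> f
  unify a ~ d -> Int
  unify Bool ~ f
_ _ : Bool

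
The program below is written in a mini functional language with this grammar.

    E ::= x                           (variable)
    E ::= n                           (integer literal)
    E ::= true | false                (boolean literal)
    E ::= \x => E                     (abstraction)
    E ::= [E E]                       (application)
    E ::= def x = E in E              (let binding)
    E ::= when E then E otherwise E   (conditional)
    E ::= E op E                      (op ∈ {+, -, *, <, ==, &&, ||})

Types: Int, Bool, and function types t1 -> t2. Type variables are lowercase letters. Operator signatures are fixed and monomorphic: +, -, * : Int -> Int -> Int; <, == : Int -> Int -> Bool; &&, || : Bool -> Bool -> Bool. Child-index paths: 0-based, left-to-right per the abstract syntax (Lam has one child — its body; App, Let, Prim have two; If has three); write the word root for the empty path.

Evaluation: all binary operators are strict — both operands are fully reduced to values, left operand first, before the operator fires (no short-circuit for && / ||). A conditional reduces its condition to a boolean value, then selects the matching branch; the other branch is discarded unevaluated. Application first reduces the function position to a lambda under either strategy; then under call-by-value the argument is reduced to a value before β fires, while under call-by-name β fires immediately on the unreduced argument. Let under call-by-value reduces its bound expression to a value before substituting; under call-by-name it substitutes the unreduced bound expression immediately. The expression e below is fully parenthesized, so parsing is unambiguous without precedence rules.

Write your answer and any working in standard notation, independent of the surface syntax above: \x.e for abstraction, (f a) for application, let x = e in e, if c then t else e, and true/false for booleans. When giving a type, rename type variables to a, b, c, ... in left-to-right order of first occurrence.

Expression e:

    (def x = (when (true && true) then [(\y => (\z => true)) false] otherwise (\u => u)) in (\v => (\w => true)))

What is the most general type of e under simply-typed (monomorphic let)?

Answer: a -> b -> Bool

Working:
  unify Bool ~ Bool
  unify Bool ~ Bool
  unify Bool ~ Bool
\z._ : b -> Bool
\y._ : a -> b -> Bool
  unify a -> b -> Bool ~ Bool -> c
  unify a ~ Bool
  unify b -> Bool ~ c
_ _ : b -> Bool
u : d
\u._ : d -> d
  unify b -> Bool ~ d -> d
  unify b ~ d
  unify Bool ~ d
let x : Bool -> Bool
\w._ : f -> Bool
\v._ : e -> f -> Bool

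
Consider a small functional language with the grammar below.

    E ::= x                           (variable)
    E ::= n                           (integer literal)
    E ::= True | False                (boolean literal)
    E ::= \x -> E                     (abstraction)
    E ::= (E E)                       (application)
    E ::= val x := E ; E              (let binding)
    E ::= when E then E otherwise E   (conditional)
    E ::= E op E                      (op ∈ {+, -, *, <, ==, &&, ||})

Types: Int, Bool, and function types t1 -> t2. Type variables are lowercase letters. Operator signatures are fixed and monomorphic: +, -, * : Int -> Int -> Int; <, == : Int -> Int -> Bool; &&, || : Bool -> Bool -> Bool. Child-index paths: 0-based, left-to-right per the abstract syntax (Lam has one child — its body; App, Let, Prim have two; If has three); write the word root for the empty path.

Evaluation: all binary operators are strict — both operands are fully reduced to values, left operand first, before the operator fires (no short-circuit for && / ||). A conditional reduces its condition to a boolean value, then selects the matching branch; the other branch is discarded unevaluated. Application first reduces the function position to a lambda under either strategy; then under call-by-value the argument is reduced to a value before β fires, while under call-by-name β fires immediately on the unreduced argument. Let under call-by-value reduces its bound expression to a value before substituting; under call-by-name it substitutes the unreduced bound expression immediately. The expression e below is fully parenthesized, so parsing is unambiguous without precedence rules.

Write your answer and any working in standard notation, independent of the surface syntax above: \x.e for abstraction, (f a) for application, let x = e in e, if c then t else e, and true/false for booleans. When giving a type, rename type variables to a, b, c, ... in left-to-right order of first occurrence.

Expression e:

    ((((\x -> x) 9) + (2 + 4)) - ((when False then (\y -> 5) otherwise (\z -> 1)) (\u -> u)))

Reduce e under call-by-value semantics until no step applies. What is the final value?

Derivation:
step 0: ((((\x.x) 9) + (2 + 4)) - ((if false then (\y.5) else (\z.1)) (\u.u)))
step 1: [beta@0.0] ((9 + (2 + 4)) - ((if false then (\y.5) else (\z.1)) (\u.u)))
step 2: [delta@0.1] ((9 + 6) - ((if false then (\y.5) else (\z.1)) (\u.u)))
step 3: [delta@0] (15 - ((if false then (\y.5) else (\z.1)) (\u.u)))
step 4: [if@1.0] (15 - ((\z.1) (\u.u)))
step 5: [beta@1] (15 - 1)
step 6: [delta@root] 14

Answer: 14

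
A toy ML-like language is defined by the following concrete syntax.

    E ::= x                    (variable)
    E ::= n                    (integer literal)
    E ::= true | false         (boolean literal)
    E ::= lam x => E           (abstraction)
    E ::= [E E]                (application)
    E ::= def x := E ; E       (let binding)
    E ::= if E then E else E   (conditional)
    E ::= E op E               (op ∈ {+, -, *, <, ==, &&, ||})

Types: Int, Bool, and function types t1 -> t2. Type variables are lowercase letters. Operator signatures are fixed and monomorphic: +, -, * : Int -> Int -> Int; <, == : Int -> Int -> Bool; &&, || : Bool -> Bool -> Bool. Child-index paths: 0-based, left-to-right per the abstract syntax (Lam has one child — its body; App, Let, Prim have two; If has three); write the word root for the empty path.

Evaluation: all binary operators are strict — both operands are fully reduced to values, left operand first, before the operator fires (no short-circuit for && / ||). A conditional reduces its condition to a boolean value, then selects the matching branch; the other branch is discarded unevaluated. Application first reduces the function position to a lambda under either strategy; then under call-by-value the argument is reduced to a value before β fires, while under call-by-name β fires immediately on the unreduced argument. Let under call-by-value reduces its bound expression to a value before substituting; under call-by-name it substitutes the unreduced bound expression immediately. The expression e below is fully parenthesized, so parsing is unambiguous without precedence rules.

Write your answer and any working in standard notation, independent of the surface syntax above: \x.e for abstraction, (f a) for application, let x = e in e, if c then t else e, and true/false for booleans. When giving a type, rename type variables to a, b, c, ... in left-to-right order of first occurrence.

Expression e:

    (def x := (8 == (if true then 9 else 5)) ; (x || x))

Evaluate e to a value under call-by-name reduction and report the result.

Derivation:
step 0: (let x = (8 == (if true then 9 else 5)) in (x || x))
step 1: [let@root] ((8 == (if true then 9 else 5)) || (8 == (if true then 9 else 5)))
step 2: [if@0.1] ((8 == 9) || (8 == (if true then 9 else 5)))
step 3: [delta@0] (false || (8 == (if true then 9 else 5)))
step 4: [if@1.1] (false || (8 == 9))
step 5: [delta@1] (false || false)
step 6: [delta@root] false

Answer: false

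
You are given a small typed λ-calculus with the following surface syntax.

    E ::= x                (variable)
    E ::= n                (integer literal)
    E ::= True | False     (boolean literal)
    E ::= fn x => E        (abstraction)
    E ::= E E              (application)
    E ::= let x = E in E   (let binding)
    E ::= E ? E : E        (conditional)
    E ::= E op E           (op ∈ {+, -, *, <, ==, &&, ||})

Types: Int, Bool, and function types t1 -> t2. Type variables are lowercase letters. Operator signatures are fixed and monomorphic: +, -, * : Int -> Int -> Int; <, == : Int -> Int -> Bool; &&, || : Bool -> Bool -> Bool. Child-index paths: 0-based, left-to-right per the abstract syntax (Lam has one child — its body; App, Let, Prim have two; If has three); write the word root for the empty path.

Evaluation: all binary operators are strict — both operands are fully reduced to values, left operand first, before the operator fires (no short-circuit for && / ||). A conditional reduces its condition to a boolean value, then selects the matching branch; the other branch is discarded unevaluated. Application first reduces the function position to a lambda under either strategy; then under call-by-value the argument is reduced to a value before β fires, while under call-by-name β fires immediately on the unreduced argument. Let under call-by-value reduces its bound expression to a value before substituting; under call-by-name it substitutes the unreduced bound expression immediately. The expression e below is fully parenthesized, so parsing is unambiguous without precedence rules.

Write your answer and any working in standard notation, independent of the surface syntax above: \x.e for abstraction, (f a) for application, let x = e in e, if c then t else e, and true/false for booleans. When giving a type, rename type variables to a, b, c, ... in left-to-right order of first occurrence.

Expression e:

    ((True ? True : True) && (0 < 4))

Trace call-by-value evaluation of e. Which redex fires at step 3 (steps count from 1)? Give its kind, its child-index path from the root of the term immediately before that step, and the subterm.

Derivation:
step 0: ((if true then true else true) && (0 < 4))
step 1: [if@0] (true && (0 < 4))
step 2: [delta@1] (true && true)
step 3: [delta@root] true

Answer: delta at root : (true && true)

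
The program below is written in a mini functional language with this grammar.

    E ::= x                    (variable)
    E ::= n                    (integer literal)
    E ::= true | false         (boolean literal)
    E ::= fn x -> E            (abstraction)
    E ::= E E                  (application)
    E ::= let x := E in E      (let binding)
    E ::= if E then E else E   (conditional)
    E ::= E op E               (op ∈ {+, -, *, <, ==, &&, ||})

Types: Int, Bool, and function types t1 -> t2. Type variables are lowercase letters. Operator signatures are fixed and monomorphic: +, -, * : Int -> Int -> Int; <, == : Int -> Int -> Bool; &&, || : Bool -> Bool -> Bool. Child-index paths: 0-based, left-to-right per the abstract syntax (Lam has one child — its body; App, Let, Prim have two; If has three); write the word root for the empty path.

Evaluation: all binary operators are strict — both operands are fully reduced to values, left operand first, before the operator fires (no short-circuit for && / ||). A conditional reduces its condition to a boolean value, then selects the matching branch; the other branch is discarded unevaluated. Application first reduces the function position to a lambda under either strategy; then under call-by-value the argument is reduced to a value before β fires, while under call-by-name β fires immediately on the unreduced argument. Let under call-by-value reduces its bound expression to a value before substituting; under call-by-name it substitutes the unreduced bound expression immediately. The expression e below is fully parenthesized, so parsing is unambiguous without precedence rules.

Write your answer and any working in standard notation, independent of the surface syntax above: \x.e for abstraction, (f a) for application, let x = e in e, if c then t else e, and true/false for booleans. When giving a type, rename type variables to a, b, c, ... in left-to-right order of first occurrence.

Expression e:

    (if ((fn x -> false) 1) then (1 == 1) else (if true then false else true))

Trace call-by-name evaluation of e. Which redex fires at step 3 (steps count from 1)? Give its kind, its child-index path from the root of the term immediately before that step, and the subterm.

Answer: if at root : (if true then false else true)

Trace:
step 0: (if ((\x.false) 1) then (1 == 1) else (if true then false else true))
step 1: [beta@0] (if false then (1 == 1) else (if true then false else true))
step 2: [if@root] (if true then false else true)
step 3: [if@root] false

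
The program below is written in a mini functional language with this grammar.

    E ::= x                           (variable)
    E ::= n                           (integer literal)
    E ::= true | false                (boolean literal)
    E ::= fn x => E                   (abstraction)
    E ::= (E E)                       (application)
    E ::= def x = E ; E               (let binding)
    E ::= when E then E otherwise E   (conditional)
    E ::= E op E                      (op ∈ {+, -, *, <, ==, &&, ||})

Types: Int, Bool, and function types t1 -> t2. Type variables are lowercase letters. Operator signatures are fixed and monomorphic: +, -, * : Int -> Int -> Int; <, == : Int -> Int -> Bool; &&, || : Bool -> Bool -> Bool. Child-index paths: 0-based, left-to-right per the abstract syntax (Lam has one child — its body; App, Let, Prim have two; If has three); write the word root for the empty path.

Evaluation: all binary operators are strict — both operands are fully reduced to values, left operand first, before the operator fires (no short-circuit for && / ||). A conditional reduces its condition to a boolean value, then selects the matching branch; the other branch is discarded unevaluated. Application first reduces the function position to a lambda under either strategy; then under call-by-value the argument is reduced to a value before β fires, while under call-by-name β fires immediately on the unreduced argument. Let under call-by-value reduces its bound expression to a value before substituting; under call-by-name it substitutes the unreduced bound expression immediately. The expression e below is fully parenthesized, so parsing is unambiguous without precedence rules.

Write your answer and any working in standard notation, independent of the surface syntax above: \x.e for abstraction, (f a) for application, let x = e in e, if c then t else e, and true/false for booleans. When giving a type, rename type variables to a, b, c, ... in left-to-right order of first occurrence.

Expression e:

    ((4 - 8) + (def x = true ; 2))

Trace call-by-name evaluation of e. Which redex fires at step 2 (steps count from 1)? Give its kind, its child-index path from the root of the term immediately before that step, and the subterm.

Answer: let at 1 : (let x = true in 2)

Working:
step 0: ((4 - 8) + (let x = true in 2))
step 1: [delta@0] (-4 + (let x = true in 2))
step 2: [let@1] (-4 + 2)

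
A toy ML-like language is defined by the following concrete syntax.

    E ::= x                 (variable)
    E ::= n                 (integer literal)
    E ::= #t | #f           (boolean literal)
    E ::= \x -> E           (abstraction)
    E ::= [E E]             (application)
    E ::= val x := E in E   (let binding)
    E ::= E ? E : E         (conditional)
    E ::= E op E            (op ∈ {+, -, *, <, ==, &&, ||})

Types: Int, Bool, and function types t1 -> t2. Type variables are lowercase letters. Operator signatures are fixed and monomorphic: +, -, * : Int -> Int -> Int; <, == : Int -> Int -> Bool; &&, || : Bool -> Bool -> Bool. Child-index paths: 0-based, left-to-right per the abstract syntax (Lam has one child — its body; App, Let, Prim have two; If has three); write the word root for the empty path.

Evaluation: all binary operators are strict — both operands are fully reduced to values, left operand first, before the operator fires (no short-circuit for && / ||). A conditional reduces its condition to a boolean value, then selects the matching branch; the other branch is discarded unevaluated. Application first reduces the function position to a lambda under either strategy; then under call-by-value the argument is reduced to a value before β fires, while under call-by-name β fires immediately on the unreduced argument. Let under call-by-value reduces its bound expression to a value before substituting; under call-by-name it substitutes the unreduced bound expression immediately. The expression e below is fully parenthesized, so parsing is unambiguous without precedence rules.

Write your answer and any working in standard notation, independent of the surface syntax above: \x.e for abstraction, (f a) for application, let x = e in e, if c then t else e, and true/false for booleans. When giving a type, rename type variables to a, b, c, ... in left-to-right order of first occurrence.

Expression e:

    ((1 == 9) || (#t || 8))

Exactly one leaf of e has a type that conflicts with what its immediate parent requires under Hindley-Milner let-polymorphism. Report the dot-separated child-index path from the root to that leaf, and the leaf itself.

Answer: 1.1 : 8

Working:
  unify Int ~ Int
  unify Int ~ Int
  unify Bool ~ Bool
  unify Bool ~ Bool
  unify Int ~ Bool
  FAIL: mismatch Int ~ Bool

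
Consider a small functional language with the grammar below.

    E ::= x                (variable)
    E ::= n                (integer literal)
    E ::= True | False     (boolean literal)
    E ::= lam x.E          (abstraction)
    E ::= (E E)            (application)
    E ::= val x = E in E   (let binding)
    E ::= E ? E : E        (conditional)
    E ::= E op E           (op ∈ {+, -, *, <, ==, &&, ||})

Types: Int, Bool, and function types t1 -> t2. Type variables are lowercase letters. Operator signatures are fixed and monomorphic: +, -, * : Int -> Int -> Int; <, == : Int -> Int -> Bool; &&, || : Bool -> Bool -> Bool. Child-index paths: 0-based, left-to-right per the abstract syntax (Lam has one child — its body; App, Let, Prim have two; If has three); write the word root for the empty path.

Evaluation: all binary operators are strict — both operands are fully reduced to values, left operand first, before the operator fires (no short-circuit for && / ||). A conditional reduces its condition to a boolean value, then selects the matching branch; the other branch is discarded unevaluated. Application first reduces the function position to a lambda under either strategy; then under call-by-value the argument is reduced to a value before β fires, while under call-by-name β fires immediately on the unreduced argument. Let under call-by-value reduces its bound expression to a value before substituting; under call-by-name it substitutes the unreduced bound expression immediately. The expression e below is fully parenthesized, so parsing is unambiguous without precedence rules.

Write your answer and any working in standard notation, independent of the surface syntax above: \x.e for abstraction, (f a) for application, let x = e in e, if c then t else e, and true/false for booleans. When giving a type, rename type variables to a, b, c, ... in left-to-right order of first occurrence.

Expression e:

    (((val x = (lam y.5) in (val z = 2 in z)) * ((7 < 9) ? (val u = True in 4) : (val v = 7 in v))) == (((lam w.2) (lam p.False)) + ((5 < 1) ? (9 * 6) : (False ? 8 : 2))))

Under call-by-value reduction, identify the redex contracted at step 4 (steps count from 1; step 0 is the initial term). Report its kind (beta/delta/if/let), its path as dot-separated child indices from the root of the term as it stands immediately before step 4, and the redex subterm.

Answer: if at 0.1 : (if true then (let u = true in 4) else (let v = 7 in v))

Working:
step 0: (((let x = (\y.5) in (let z = 2 in z)) * (if (7 < 9) then (let u = true in 4) else (let v = 7 in v))) == (((\w.2) (\p.false)) + (if (5 < 1) then (9 * 6) else (if false then 8 else 2))))
step 1: [let@0.0] (((let z = 2 in z) * (if (7 < 9) then (let u = true in 4) else (let v = 7 in v))) == (((\w.2) (\p.false)) + (if (5 < 1) then (9 * 6) else (if false then 8 else 2))))
step 2: [let@0.0] ((2 * (if (7 < 9) then (let u = true in 4) else (let v = 7 in v))) == (((\w.2) (\p.false)) + (if (5 < 1) then (9 * 6) else (if false then 8 else 2))))
step 3: [delta@0.1.0] ((2 * (if true then (let u = true in 4) else (let v = 7 in v))) == (((\w.2) (\p.false)) + (if (5 < 1) then (9 * 6) else (if false then 8 else 2))))
step 4: [if@0.1] ((2 * (let u = true in 4)) == (((\w.2) (\p.false)) + (if (5 < 1) then (9 * 6) else (if false then 8 else 2))))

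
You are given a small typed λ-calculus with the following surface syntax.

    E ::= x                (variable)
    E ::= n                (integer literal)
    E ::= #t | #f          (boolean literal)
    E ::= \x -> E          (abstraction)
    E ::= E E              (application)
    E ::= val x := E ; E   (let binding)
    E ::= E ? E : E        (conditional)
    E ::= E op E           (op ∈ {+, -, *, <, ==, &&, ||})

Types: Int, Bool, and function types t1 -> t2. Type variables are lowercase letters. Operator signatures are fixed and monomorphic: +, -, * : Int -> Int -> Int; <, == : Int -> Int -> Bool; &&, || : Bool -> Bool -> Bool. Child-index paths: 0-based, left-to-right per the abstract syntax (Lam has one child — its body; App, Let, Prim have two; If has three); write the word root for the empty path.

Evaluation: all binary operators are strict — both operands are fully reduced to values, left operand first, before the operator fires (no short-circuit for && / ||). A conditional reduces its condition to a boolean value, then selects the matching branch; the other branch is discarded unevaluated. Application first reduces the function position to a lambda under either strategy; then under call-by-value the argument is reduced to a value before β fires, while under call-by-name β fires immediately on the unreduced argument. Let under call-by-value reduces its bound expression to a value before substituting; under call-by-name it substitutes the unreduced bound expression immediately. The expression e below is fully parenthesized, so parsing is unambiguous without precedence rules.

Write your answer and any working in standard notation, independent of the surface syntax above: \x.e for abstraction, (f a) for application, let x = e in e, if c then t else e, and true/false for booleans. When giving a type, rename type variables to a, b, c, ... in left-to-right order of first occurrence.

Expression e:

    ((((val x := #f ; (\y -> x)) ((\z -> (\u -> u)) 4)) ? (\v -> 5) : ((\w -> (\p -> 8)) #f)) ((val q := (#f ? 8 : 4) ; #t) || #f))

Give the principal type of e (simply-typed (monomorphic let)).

Answer: Int

Derivation:
let x : Bool
x : Bool
\y._ : a -> Bool
u : c
\u._ : c -> c
\z._ : b -> c -> c
  unify b -> c -> c ~ Int -> d
  unify b ~ Int
  unify c -> c ~ d
_ _ : c -> c
  unify a -> Bool ~ (c -> c) -> e
  unify a ~ c -> c
  unify Bool ~ e
_ _ : Bool
  unify Bool ~ Bool
\v._ : f -> Int
\p._ : h -> Int
\w._ : g -> h -> Int
  unify g -> h -> Int ~ Bool -> i
  unify g ~ Bool
  unify h -> Int ~ i
_ _ : h -> Int
  unify f -> Int ~ h -> Int
  unify f ~ h
  unify Int ~ Int
  unify Bool ~ Bool
  unify Int ~ Int
let q : Int
  unify Bool ~ Bool
  unify Bool ~ Bool
  unify h -> Int ~ Bool -> j
  unify h ~ Bool
  unify Int ~ j
_ _ : Int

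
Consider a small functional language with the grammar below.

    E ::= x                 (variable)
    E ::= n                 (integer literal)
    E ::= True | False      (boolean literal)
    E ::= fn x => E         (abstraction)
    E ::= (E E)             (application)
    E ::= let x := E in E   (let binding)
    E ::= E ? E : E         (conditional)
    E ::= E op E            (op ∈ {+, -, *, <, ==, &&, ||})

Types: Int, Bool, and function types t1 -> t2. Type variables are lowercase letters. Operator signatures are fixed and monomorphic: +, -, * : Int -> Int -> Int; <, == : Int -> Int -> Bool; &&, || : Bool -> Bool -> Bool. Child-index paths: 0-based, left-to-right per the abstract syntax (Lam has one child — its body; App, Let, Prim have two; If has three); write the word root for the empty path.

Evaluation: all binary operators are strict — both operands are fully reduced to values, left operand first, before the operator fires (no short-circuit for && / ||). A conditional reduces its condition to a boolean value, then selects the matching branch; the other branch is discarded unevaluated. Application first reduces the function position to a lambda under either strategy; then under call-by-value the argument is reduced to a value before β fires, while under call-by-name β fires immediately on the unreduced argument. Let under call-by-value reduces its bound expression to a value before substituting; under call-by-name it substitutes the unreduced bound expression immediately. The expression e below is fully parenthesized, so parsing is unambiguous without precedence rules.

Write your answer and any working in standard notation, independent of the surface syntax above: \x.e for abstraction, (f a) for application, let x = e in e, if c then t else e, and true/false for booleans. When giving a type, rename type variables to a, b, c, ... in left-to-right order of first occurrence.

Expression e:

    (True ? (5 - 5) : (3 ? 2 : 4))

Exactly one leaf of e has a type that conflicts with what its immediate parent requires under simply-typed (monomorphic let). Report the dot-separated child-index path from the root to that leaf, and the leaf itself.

Trace:
  unify Bool ~ Bool
  unify Int ~ Int
  unify Int ~ Int
  unify Int ~ Bool
  FAIL: mismatch Int ~ Bool

Answer: 2.0 : 3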